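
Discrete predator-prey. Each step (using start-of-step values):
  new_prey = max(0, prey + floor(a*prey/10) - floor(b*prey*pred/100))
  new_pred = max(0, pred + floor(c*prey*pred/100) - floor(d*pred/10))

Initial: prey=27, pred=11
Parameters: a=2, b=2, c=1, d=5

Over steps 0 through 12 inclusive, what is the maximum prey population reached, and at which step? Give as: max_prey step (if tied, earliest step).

Step 1: prey: 27+5-5=27; pred: 11+2-5=8
Step 2: prey: 27+5-4=28; pred: 8+2-4=6
Step 3: prey: 28+5-3=30; pred: 6+1-3=4
Step 4: prey: 30+6-2=34; pred: 4+1-2=3
Step 5: prey: 34+6-2=38; pred: 3+1-1=3
Step 6: prey: 38+7-2=43; pred: 3+1-1=3
Step 7: prey: 43+8-2=49; pred: 3+1-1=3
Step 8: prey: 49+9-2=56; pred: 3+1-1=3
Step 9: prey: 56+11-3=64; pred: 3+1-1=3
Step 10: prey: 64+12-3=73; pred: 3+1-1=3
Step 11: prey: 73+14-4=83; pred: 3+2-1=4
Step 12: prey: 83+16-6=93; pred: 4+3-2=5
Max prey = 93 at step 12

Answer: 93 12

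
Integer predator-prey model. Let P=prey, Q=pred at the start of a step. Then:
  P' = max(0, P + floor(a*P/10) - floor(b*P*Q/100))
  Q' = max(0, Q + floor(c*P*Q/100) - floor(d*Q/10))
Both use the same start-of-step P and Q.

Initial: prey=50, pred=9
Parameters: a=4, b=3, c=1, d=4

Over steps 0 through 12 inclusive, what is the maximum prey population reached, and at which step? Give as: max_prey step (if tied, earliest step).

Answer: 67 4

Derivation:
Step 1: prey: 50+20-13=57; pred: 9+4-3=10
Step 2: prey: 57+22-17=62; pred: 10+5-4=11
Step 3: prey: 62+24-20=66; pred: 11+6-4=13
Step 4: prey: 66+26-25=67; pred: 13+8-5=16
Step 5: prey: 67+26-32=61; pred: 16+10-6=20
Step 6: prey: 61+24-36=49; pred: 20+12-8=24
Step 7: prey: 49+19-35=33; pred: 24+11-9=26
Step 8: prey: 33+13-25=21; pred: 26+8-10=24
Step 9: prey: 21+8-15=14; pred: 24+5-9=20
Step 10: prey: 14+5-8=11; pred: 20+2-8=14
Step 11: prey: 11+4-4=11; pred: 14+1-5=10
Step 12: prey: 11+4-3=12; pred: 10+1-4=7
Max prey = 67 at step 4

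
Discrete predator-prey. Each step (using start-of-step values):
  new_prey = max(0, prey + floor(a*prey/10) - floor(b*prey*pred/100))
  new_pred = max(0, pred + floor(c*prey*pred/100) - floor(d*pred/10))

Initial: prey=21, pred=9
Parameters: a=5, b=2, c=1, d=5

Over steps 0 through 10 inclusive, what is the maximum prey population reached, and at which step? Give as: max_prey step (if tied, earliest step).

Answer: 283 8

Derivation:
Step 1: prey: 21+10-3=28; pred: 9+1-4=6
Step 2: prey: 28+14-3=39; pred: 6+1-3=4
Step 3: prey: 39+19-3=55; pred: 4+1-2=3
Step 4: prey: 55+27-3=79; pred: 3+1-1=3
Step 5: prey: 79+39-4=114; pred: 3+2-1=4
Step 6: prey: 114+57-9=162; pred: 4+4-2=6
Step 7: prey: 162+81-19=224; pred: 6+9-3=12
Step 8: prey: 224+112-53=283; pred: 12+26-6=32
Step 9: prey: 283+141-181=243; pred: 32+90-16=106
Step 10: prey: 243+121-515=0; pred: 106+257-53=310
Max prey = 283 at step 8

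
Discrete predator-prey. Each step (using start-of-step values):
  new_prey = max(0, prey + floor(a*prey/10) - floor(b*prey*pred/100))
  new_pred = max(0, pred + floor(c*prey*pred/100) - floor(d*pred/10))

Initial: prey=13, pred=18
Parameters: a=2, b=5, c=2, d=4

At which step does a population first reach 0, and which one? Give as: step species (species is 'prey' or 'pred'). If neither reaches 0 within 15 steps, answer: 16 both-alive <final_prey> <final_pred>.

Answer: 16 both-alive 1 2

Derivation:
Step 1: prey: 13+2-11=4; pred: 18+4-7=15
Step 2: prey: 4+0-3=1; pred: 15+1-6=10
Step 3: prey: 1+0-0=1; pred: 10+0-4=6
Step 4: prey: 1+0-0=1; pred: 6+0-2=4
Step 5: prey: 1+0-0=1; pred: 4+0-1=3
Step 6: prey: 1+0-0=1; pred: 3+0-1=2
Step 7: prey: 1+0-0=1; pred: 2+0-0=2
Steps 8-15: state stable at prey=1, pred=2 (no change)
No extinction within 15 steps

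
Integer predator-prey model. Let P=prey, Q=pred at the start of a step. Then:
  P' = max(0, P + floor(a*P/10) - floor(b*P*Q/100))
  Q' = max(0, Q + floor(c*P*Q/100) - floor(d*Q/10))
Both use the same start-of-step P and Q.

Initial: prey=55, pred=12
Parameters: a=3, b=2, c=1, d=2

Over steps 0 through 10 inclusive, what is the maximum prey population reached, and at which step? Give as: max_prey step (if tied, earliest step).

Answer: 58 1

Derivation:
Step 1: prey: 55+16-13=58; pred: 12+6-2=16
Step 2: prey: 58+17-18=57; pred: 16+9-3=22
Step 3: prey: 57+17-25=49; pred: 22+12-4=30
Step 4: prey: 49+14-29=34; pred: 30+14-6=38
Step 5: prey: 34+10-25=19; pred: 38+12-7=43
Step 6: prey: 19+5-16=8; pred: 43+8-8=43
Step 7: prey: 8+2-6=4; pred: 43+3-8=38
Step 8: prey: 4+1-3=2; pred: 38+1-7=32
Step 9: prey: 2+0-1=1; pred: 32+0-6=26
Step 10: prey: 1+0-0=1; pred: 26+0-5=21
Max prey = 58 at step 1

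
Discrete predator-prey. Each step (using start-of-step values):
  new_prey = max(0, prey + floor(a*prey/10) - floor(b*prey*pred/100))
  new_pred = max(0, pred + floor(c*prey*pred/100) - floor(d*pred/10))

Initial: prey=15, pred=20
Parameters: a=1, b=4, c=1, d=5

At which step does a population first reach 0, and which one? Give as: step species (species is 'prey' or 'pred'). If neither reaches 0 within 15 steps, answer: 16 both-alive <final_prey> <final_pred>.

Step 1: prey: 15+1-12=4; pred: 20+3-10=13
Step 2: prey: 4+0-2=2; pred: 13+0-6=7
Step 3: prey: 2+0-0=2; pred: 7+0-3=4
Step 4: prey: 2+0-0=2; pred: 4+0-2=2
Step 5: prey: 2+0-0=2; pred: 2+0-1=1
Step 6: prey: 2+0-0=2; pred: 1+0-0=1
Steps 7-15: state stable at prey=2, pred=1 (no change)
No extinction within 15 steps

Answer: 16 both-alive 2 1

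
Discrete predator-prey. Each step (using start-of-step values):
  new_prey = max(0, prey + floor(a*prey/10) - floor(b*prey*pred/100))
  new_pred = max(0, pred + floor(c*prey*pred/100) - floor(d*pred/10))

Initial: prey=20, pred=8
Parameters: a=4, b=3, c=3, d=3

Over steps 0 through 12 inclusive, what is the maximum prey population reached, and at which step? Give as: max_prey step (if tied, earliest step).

Answer: 26 2

Derivation:
Step 1: prey: 20+8-4=24; pred: 8+4-2=10
Step 2: prey: 24+9-7=26; pred: 10+7-3=14
Step 3: prey: 26+10-10=26; pred: 14+10-4=20
Step 4: prey: 26+10-15=21; pred: 20+15-6=29
Step 5: prey: 21+8-18=11; pred: 29+18-8=39
Step 6: prey: 11+4-12=3; pred: 39+12-11=40
Step 7: prey: 3+1-3=1; pred: 40+3-12=31
Step 8: prey: 1+0-0=1; pred: 31+0-9=22
Step 9: prey: 1+0-0=1; pred: 22+0-6=16
Step 10: prey: 1+0-0=1; pred: 16+0-4=12
Step 11: prey: 1+0-0=1; pred: 12+0-3=9
Step 12: prey: 1+0-0=1; pred: 9+0-2=7
Max prey = 26 at step 2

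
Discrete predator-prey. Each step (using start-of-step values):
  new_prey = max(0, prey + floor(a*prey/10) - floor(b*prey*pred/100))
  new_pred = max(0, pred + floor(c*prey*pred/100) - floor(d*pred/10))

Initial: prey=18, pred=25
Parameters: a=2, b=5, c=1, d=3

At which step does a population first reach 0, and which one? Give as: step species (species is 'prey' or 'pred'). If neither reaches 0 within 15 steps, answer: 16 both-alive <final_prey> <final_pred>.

Answer: 1 prey

Derivation:
Step 1: prey: 18+3-22=0; pred: 25+4-7=22
First extinction: prey at step 1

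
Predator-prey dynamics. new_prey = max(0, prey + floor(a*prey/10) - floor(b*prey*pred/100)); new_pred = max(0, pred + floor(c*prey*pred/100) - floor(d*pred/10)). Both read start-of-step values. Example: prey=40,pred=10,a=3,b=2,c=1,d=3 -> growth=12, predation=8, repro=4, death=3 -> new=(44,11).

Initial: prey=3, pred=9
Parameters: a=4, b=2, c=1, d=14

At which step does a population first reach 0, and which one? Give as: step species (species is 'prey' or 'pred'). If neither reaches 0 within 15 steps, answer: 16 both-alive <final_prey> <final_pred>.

Step 1: prey: 3+1-0=4; pred: 9+0-12=0
First extinction: pred at step 1

Answer: 1 pred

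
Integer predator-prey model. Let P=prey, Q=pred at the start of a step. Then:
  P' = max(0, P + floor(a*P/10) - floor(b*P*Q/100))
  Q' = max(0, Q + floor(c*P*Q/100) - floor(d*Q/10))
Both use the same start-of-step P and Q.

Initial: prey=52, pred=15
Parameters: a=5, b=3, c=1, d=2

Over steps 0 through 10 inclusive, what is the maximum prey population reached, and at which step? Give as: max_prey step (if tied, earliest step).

Step 1: prey: 52+26-23=55; pred: 15+7-3=19
Step 2: prey: 55+27-31=51; pred: 19+10-3=26
Step 3: prey: 51+25-39=37; pred: 26+13-5=34
Step 4: prey: 37+18-37=18; pred: 34+12-6=40
Step 5: prey: 18+9-21=6; pred: 40+7-8=39
Step 6: prey: 6+3-7=2; pred: 39+2-7=34
Step 7: prey: 2+1-2=1; pred: 34+0-6=28
Step 8: prey: 1+0-0=1; pred: 28+0-5=23
Step 9: prey: 1+0-0=1; pred: 23+0-4=19
Step 10: prey: 1+0-0=1; pred: 19+0-3=16
Max prey = 55 at step 1

Answer: 55 1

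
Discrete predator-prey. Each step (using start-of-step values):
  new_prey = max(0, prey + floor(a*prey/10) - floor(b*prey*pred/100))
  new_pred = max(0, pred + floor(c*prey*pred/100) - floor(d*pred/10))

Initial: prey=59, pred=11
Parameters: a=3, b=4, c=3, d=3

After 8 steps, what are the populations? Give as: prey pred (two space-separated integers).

Step 1: prey: 59+17-25=51; pred: 11+19-3=27
Step 2: prey: 51+15-55=11; pred: 27+41-8=60
Step 3: prey: 11+3-26=0; pred: 60+19-18=61
Step 4: prey: 0+0-0=0; pred: 61+0-18=43
Step 5: prey: 0+0-0=0; pred: 43+0-12=31
Step 6: prey: 0+0-0=0; pred: 31+0-9=22
Step 7: prey: 0+0-0=0; pred: 22+0-6=16
Step 8: prey: 0+0-0=0; pred: 16+0-4=12

Answer: 0 12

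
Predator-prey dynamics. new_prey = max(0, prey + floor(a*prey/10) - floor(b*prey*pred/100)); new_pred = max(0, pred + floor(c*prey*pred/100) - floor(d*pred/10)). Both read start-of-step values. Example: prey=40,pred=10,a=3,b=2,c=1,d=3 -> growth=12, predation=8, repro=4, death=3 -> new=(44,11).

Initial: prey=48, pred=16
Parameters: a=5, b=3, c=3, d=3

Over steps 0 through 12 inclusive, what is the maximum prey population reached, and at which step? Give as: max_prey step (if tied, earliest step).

Answer: 49 1

Derivation:
Step 1: prey: 48+24-23=49; pred: 16+23-4=35
Step 2: prey: 49+24-51=22; pred: 35+51-10=76
Step 3: prey: 22+11-50=0; pred: 76+50-22=104
Step 4: prey: 0+0-0=0; pred: 104+0-31=73
Step 5: prey: 0+0-0=0; pred: 73+0-21=52
Step 6: prey: 0+0-0=0; pred: 52+0-15=37
Step 7: prey: 0+0-0=0; pred: 37+0-11=26
Step 8: prey: 0+0-0=0; pred: 26+0-7=19
Step 9: prey: 0+0-0=0; pred: 19+0-5=14
Step 10: prey: 0+0-0=0; pred: 14+0-4=10
Step 11: prey: 0+0-0=0; pred: 10+0-3=7
Step 12: prey: 0+0-0=0; pred: 7+0-2=5
Max prey = 49 at step 1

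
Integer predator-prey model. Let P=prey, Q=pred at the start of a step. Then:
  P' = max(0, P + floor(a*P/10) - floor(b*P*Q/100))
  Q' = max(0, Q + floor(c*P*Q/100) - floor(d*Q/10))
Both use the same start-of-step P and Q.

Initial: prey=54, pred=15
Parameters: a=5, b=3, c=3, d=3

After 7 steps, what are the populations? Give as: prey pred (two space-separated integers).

Step 1: prey: 54+27-24=57; pred: 15+24-4=35
Step 2: prey: 57+28-59=26; pred: 35+59-10=84
Step 3: prey: 26+13-65=0; pred: 84+65-25=124
Step 4: prey: 0+0-0=0; pred: 124+0-37=87
Step 5: prey: 0+0-0=0; pred: 87+0-26=61
Step 6: prey: 0+0-0=0; pred: 61+0-18=43
Step 7: prey: 0+0-0=0; pred: 43+0-12=31

Answer: 0 31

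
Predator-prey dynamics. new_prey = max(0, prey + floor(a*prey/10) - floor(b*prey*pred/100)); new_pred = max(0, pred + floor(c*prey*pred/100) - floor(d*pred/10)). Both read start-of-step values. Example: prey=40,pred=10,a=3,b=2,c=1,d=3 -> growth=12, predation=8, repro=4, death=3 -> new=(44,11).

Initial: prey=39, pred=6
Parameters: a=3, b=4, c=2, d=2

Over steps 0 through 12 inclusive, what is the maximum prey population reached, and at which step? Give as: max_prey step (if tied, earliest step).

Step 1: prey: 39+11-9=41; pred: 6+4-1=9
Step 2: prey: 41+12-14=39; pred: 9+7-1=15
Step 3: prey: 39+11-23=27; pred: 15+11-3=23
Step 4: prey: 27+8-24=11; pred: 23+12-4=31
Step 5: prey: 11+3-13=1; pred: 31+6-6=31
Step 6: prey: 1+0-1=0; pred: 31+0-6=25
Step 7: prey: 0+0-0=0; pred: 25+0-5=20
Step 8: prey: 0+0-0=0; pred: 20+0-4=16
Step 9: prey: 0+0-0=0; pred: 16+0-3=13
Step 10: prey: 0+0-0=0; pred: 13+0-2=11
Step 11: prey: 0+0-0=0; pred: 11+0-2=9
Step 12: prey: 0+0-0=0; pred: 9+0-1=8
Max prey = 41 at step 1

Answer: 41 1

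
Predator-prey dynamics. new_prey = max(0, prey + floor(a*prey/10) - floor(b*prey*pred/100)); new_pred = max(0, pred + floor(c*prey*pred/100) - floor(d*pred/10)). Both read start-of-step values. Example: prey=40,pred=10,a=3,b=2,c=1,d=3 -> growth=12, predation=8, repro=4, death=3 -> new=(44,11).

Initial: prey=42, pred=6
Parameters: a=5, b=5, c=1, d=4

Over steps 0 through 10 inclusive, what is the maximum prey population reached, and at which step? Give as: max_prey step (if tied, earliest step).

Answer: 74 4

Derivation:
Step 1: prey: 42+21-12=51; pred: 6+2-2=6
Step 2: prey: 51+25-15=61; pred: 6+3-2=7
Step 3: prey: 61+30-21=70; pred: 7+4-2=9
Step 4: prey: 70+35-31=74; pred: 9+6-3=12
Step 5: prey: 74+37-44=67; pred: 12+8-4=16
Step 6: prey: 67+33-53=47; pred: 16+10-6=20
Step 7: prey: 47+23-47=23; pred: 20+9-8=21
Step 8: prey: 23+11-24=10; pred: 21+4-8=17
Step 9: prey: 10+5-8=7; pred: 17+1-6=12
Step 10: prey: 7+3-4=6; pred: 12+0-4=8
Max prey = 74 at step 4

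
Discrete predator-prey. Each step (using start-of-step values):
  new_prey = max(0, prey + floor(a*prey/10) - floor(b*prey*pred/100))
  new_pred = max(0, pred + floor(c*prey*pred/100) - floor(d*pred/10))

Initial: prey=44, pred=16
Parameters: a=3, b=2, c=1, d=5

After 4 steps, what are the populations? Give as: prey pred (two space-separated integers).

Step 1: prey: 44+13-14=43; pred: 16+7-8=15
Step 2: prey: 43+12-12=43; pred: 15+6-7=14
Step 3: prey: 43+12-12=43; pred: 14+6-7=13
Step 4: prey: 43+12-11=44; pred: 13+5-6=12

Answer: 44 12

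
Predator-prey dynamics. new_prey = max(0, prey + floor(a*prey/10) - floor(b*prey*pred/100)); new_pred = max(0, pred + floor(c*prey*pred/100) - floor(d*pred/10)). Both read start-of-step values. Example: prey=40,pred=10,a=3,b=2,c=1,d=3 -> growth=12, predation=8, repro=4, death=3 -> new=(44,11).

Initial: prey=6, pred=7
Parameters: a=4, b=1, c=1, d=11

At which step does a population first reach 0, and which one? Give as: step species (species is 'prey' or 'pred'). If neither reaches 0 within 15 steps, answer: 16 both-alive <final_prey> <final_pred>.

Answer: 1 pred

Derivation:
Step 1: prey: 6+2-0=8; pred: 7+0-7=0
First extinction: pred at step 1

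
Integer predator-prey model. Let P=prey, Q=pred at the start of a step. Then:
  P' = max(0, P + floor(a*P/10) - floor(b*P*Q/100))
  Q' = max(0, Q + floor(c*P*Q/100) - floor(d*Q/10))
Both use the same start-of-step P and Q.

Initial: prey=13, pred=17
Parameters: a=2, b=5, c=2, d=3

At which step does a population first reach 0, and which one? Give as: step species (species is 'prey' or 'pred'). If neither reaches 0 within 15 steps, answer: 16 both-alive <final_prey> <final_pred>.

Step 1: prey: 13+2-11=4; pred: 17+4-5=16
Step 2: prey: 4+0-3=1; pred: 16+1-4=13
Step 3: prey: 1+0-0=1; pred: 13+0-3=10
Step 4: prey: 1+0-0=1; pred: 10+0-3=7
Step 5: prey: 1+0-0=1; pred: 7+0-2=5
Step 6: prey: 1+0-0=1; pred: 5+0-1=4
Step 7: prey: 1+0-0=1; pred: 4+0-1=3
Step 8: prey: 1+0-0=1; pred: 3+0-0=3
Steps 9-15: state stable at prey=1, pred=3 (no change)
No extinction within 15 steps

Answer: 16 both-alive 1 3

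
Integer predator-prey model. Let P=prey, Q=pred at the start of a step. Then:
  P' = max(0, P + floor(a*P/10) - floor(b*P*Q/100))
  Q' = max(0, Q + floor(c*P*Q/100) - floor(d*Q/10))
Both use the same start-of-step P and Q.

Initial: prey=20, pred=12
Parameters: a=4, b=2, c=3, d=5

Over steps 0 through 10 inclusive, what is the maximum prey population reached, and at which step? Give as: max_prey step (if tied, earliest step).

Step 1: prey: 20+8-4=24; pred: 12+7-6=13
Step 2: prey: 24+9-6=27; pred: 13+9-6=16
Step 3: prey: 27+10-8=29; pred: 16+12-8=20
Step 4: prey: 29+11-11=29; pred: 20+17-10=27
Step 5: prey: 29+11-15=25; pred: 27+23-13=37
Step 6: prey: 25+10-18=17; pred: 37+27-18=46
Step 7: prey: 17+6-15=8; pred: 46+23-23=46
Step 8: prey: 8+3-7=4; pred: 46+11-23=34
Step 9: prey: 4+1-2=3; pred: 34+4-17=21
Step 10: prey: 3+1-1=3; pred: 21+1-10=12
Max prey = 29 at step 3

Answer: 29 3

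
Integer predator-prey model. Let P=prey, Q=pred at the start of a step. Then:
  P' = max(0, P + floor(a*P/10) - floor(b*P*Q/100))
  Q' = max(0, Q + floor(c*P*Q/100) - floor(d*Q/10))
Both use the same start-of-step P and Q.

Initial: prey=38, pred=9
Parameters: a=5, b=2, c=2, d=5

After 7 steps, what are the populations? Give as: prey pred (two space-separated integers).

Answer: 0 48

Derivation:
Step 1: prey: 38+19-6=51; pred: 9+6-4=11
Step 2: prey: 51+25-11=65; pred: 11+11-5=17
Step 3: prey: 65+32-22=75; pred: 17+22-8=31
Step 4: prey: 75+37-46=66; pred: 31+46-15=62
Step 5: prey: 66+33-81=18; pred: 62+81-31=112
Step 6: prey: 18+9-40=0; pred: 112+40-56=96
Step 7: prey: 0+0-0=0; pred: 96+0-48=48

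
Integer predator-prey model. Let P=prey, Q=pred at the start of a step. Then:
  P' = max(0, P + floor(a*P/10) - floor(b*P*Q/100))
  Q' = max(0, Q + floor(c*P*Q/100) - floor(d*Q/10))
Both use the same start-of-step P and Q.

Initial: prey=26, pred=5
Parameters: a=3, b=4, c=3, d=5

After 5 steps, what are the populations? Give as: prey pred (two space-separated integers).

Answer: 18 19

Derivation:
Step 1: prey: 26+7-5=28; pred: 5+3-2=6
Step 2: prey: 28+8-6=30; pred: 6+5-3=8
Step 3: prey: 30+9-9=30; pred: 8+7-4=11
Step 4: prey: 30+9-13=26; pred: 11+9-5=15
Step 5: prey: 26+7-15=18; pred: 15+11-7=19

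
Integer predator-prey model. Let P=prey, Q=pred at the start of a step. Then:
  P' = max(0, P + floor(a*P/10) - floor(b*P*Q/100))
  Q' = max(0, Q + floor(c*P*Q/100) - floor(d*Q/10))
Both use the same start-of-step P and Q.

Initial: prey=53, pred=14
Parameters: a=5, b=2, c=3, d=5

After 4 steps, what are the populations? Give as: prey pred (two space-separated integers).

Step 1: prey: 53+26-14=65; pred: 14+22-7=29
Step 2: prey: 65+32-37=60; pred: 29+56-14=71
Step 3: prey: 60+30-85=5; pred: 71+127-35=163
Step 4: prey: 5+2-16=0; pred: 163+24-81=106

Answer: 0 106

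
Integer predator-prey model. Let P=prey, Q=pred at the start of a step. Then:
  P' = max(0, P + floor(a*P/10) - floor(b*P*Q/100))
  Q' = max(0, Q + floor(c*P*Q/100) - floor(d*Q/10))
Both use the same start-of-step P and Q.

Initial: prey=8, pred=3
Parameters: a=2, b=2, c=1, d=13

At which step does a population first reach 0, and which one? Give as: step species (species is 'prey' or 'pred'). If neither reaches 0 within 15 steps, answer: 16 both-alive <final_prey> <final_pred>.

Answer: 1 pred

Derivation:
Step 1: prey: 8+1-0=9; pred: 3+0-3=0
First extinction: pred at step 1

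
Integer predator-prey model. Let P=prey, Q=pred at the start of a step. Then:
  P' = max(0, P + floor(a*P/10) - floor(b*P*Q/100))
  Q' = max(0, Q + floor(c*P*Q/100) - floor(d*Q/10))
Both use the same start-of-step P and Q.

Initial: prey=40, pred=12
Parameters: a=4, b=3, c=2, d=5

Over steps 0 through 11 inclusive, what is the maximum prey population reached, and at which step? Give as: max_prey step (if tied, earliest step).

Answer: 42 1

Derivation:
Step 1: prey: 40+16-14=42; pred: 12+9-6=15
Step 2: prey: 42+16-18=40; pred: 15+12-7=20
Step 3: prey: 40+16-24=32; pred: 20+16-10=26
Step 4: prey: 32+12-24=20; pred: 26+16-13=29
Step 5: prey: 20+8-17=11; pred: 29+11-14=26
Step 6: prey: 11+4-8=7; pred: 26+5-13=18
Step 7: prey: 7+2-3=6; pred: 18+2-9=11
Step 8: prey: 6+2-1=7; pred: 11+1-5=7
Step 9: prey: 7+2-1=8; pred: 7+0-3=4
Step 10: prey: 8+3-0=11; pred: 4+0-2=2
Step 11: prey: 11+4-0=15; pred: 2+0-1=1
Max prey = 42 at step 1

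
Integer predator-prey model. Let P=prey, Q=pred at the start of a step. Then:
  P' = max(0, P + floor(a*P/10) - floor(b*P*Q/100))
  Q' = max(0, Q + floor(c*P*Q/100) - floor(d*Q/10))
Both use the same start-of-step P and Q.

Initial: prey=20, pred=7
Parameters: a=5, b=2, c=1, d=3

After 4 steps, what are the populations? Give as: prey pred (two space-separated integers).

Step 1: prey: 20+10-2=28; pred: 7+1-2=6
Step 2: prey: 28+14-3=39; pred: 6+1-1=6
Step 3: prey: 39+19-4=54; pred: 6+2-1=7
Step 4: prey: 54+27-7=74; pred: 7+3-2=8

Answer: 74 8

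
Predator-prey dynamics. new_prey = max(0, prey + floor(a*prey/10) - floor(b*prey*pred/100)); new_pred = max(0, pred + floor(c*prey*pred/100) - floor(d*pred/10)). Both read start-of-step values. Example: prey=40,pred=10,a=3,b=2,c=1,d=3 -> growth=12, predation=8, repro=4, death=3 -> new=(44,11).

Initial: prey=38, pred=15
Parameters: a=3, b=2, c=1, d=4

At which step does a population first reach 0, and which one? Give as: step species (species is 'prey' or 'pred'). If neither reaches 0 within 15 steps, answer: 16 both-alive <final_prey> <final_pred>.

Step 1: prey: 38+11-11=38; pred: 15+5-6=14
Step 2: prey: 38+11-10=39; pred: 14+5-5=14
Step 3: prey: 39+11-10=40; pred: 14+5-5=14
Step 4: prey: 40+12-11=41; pred: 14+5-5=14
Step 5: prey: 41+12-11=42; pred: 14+5-5=14
Step 6: prey: 42+12-11=43; pred: 14+5-5=14
Step 7: prey: 43+12-12=43; pred: 14+6-5=15
Step 8: prey: 43+12-12=43; pred: 15+6-6=15
Steps 9-15: state stable at prey=43, pred=15 (no change)
No extinction within 15 steps

Answer: 16 both-alive 43 15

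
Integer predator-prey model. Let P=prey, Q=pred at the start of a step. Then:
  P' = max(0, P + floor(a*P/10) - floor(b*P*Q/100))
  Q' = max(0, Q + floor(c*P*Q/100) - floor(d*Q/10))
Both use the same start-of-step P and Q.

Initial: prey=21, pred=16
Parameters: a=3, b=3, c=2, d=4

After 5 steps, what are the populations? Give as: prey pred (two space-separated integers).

Answer: 11 9

Derivation:
Step 1: prey: 21+6-10=17; pred: 16+6-6=16
Step 2: prey: 17+5-8=14; pred: 16+5-6=15
Step 3: prey: 14+4-6=12; pred: 15+4-6=13
Step 4: prey: 12+3-4=11; pred: 13+3-5=11
Step 5: prey: 11+3-3=11; pred: 11+2-4=9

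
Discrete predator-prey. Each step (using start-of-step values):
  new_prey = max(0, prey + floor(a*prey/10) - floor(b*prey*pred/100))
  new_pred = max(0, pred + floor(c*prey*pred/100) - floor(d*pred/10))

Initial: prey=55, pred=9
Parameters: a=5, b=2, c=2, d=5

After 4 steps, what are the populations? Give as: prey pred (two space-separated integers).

Answer: 22 136

Derivation:
Step 1: prey: 55+27-9=73; pred: 9+9-4=14
Step 2: prey: 73+36-20=89; pred: 14+20-7=27
Step 3: prey: 89+44-48=85; pred: 27+48-13=62
Step 4: prey: 85+42-105=22; pred: 62+105-31=136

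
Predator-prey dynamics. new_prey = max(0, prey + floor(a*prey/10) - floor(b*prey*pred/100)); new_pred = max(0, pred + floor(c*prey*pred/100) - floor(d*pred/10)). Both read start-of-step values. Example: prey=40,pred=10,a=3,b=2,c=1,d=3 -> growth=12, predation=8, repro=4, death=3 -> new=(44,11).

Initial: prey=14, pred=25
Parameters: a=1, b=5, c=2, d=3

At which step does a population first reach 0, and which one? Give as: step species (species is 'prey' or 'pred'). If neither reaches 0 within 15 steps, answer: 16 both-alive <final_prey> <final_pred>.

Step 1: prey: 14+1-17=0; pred: 25+7-7=25
First extinction: prey at step 1

Answer: 1 prey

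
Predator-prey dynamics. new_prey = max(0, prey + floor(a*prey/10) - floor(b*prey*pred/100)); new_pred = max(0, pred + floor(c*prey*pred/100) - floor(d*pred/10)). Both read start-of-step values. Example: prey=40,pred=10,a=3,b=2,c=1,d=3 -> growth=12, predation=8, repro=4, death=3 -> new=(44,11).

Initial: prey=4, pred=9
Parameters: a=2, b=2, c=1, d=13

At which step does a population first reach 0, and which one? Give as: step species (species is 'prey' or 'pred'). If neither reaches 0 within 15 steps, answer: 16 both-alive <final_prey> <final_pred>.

Answer: 1 pred

Derivation:
Step 1: prey: 4+0-0=4; pred: 9+0-11=0
First extinction: pred at step 1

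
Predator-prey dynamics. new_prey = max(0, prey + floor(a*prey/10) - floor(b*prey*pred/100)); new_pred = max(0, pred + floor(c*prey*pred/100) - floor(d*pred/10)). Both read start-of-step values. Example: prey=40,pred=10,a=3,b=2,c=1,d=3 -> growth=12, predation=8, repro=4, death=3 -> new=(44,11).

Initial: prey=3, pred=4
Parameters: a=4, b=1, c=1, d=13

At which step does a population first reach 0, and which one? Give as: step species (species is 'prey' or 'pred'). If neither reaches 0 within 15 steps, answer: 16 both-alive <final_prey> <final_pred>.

Step 1: prey: 3+1-0=4; pred: 4+0-5=0
First extinction: pred at step 1

Answer: 1 pred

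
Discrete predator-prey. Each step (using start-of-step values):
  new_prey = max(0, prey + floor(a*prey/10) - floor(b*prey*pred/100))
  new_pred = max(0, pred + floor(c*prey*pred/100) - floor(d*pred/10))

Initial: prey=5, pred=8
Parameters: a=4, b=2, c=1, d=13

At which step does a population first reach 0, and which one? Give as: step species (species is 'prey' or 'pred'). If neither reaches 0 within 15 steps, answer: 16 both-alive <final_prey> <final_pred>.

Step 1: prey: 5+2-0=7; pred: 8+0-10=0
First extinction: pred at step 1

Answer: 1 pred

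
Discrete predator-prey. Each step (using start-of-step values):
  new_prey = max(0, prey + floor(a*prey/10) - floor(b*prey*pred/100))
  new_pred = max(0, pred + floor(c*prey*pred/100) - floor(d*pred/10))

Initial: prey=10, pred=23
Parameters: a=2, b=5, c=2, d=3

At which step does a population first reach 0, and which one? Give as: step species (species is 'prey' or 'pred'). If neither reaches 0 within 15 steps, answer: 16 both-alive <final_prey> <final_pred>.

Step 1: prey: 10+2-11=1; pred: 23+4-6=21
Step 2: prey: 1+0-1=0; pred: 21+0-6=15
First extinction: prey at step 2

Answer: 2 prey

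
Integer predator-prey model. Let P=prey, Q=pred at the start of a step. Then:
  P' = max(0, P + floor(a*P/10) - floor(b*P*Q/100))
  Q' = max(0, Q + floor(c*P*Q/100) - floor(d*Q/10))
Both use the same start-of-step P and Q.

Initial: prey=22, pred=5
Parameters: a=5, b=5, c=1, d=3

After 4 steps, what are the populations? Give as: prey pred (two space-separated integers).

Step 1: prey: 22+11-5=28; pred: 5+1-1=5
Step 2: prey: 28+14-7=35; pred: 5+1-1=5
Step 3: prey: 35+17-8=44; pred: 5+1-1=5
Step 4: prey: 44+22-11=55; pred: 5+2-1=6

Answer: 55 6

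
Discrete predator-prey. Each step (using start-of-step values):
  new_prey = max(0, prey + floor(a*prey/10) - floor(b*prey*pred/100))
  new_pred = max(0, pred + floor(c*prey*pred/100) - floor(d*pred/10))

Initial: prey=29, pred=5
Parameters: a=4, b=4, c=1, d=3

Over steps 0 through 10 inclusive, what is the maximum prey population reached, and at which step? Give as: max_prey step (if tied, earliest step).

Step 1: prey: 29+11-5=35; pred: 5+1-1=5
Step 2: prey: 35+14-7=42; pred: 5+1-1=5
Step 3: prey: 42+16-8=50; pred: 5+2-1=6
Step 4: prey: 50+20-12=58; pred: 6+3-1=8
Step 5: prey: 58+23-18=63; pred: 8+4-2=10
Step 6: prey: 63+25-25=63; pred: 10+6-3=13
Step 7: prey: 63+25-32=56; pred: 13+8-3=18
Step 8: prey: 56+22-40=38; pred: 18+10-5=23
Step 9: prey: 38+15-34=19; pred: 23+8-6=25
Step 10: prey: 19+7-19=7; pred: 25+4-7=22
Max prey = 63 at step 5

Answer: 63 5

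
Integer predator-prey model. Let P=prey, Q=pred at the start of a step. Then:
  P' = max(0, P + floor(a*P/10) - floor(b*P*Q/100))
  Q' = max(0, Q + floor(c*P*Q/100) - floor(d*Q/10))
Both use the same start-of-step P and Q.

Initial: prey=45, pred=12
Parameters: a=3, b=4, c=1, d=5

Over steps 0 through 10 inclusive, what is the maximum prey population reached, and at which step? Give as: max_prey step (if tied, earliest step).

Answer: 69 10

Derivation:
Step 1: prey: 45+13-21=37; pred: 12+5-6=11
Step 2: prey: 37+11-16=32; pred: 11+4-5=10
Step 3: prey: 32+9-12=29; pred: 10+3-5=8
Step 4: prey: 29+8-9=28; pred: 8+2-4=6
Step 5: prey: 28+8-6=30; pred: 6+1-3=4
Step 6: prey: 30+9-4=35; pred: 4+1-2=3
Step 7: prey: 35+10-4=41; pred: 3+1-1=3
Step 8: prey: 41+12-4=49; pred: 3+1-1=3
Step 9: prey: 49+14-5=58; pred: 3+1-1=3
Step 10: prey: 58+17-6=69; pred: 3+1-1=3
Max prey = 69 at step 10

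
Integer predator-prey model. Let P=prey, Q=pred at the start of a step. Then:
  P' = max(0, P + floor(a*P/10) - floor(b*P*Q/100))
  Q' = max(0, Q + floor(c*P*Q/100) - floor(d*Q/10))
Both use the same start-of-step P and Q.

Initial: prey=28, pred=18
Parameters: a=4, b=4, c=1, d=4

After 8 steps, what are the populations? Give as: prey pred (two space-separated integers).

Answer: 28 2

Derivation:
Step 1: prey: 28+11-20=19; pred: 18+5-7=16
Step 2: prey: 19+7-12=14; pred: 16+3-6=13
Step 3: prey: 14+5-7=12; pred: 13+1-5=9
Step 4: prey: 12+4-4=12; pred: 9+1-3=7
Step 5: prey: 12+4-3=13; pred: 7+0-2=5
Step 6: prey: 13+5-2=16; pred: 5+0-2=3
Step 7: prey: 16+6-1=21; pred: 3+0-1=2
Step 8: prey: 21+8-1=28; pred: 2+0-0=2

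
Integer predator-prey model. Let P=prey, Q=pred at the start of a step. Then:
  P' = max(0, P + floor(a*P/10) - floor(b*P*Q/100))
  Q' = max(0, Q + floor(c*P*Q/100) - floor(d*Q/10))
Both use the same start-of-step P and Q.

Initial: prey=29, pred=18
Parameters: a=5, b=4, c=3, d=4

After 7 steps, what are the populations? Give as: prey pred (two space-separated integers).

Answer: 1 5

Derivation:
Step 1: prey: 29+14-20=23; pred: 18+15-7=26
Step 2: prey: 23+11-23=11; pred: 26+17-10=33
Step 3: prey: 11+5-14=2; pred: 33+10-13=30
Step 4: prey: 2+1-2=1; pred: 30+1-12=19
Step 5: prey: 1+0-0=1; pred: 19+0-7=12
Step 6: prey: 1+0-0=1; pred: 12+0-4=8
Step 7: prey: 1+0-0=1; pred: 8+0-3=5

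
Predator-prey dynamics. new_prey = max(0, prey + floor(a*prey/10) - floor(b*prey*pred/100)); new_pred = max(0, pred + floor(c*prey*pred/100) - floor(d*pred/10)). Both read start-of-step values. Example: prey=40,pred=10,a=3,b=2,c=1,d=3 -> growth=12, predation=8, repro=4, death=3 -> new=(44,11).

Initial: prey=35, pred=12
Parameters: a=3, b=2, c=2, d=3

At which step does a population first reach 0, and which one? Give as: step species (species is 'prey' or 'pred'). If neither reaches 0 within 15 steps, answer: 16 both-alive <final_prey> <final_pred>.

Step 1: prey: 35+10-8=37; pred: 12+8-3=17
Step 2: prey: 37+11-12=36; pred: 17+12-5=24
Step 3: prey: 36+10-17=29; pred: 24+17-7=34
Step 4: prey: 29+8-19=18; pred: 34+19-10=43
Step 5: prey: 18+5-15=8; pred: 43+15-12=46
Step 6: prey: 8+2-7=3; pred: 46+7-13=40
Step 7: prey: 3+0-2=1; pred: 40+2-12=30
Step 8: prey: 1+0-0=1; pred: 30+0-9=21
Step 9: prey: 1+0-0=1; pred: 21+0-6=15
Step 10: prey: 1+0-0=1; pred: 15+0-4=11
Step 11: prey: 1+0-0=1; pred: 11+0-3=8
Step 12: prey: 1+0-0=1; pred: 8+0-2=6
Step 13: prey: 1+0-0=1; pred: 6+0-1=5
Step 14: prey: 1+0-0=1; pred: 5+0-1=4
Step 15: prey: 1+0-0=1; pred: 4+0-1=3
No extinction within 15 steps

Answer: 16 both-alive 1 3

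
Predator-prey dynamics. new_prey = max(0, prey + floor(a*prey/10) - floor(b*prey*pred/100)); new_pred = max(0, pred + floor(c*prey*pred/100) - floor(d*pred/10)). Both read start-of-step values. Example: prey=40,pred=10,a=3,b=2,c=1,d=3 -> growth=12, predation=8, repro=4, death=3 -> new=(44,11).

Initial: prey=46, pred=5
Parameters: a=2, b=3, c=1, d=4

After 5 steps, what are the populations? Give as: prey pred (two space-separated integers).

Answer: 59 5

Derivation:
Step 1: prey: 46+9-6=49; pred: 5+2-2=5
Step 2: prey: 49+9-7=51; pred: 5+2-2=5
Step 3: prey: 51+10-7=54; pred: 5+2-2=5
Step 4: prey: 54+10-8=56; pred: 5+2-2=5
Step 5: prey: 56+11-8=59; pred: 5+2-2=5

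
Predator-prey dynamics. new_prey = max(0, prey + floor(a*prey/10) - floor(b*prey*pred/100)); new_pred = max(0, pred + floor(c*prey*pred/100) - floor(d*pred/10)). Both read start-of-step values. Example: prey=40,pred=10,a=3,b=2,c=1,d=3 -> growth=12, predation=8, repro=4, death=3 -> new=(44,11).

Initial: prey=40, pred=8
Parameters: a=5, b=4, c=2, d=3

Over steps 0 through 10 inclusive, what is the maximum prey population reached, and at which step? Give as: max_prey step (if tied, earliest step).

Answer: 49 2

Derivation:
Step 1: prey: 40+20-12=48; pred: 8+6-2=12
Step 2: prey: 48+24-23=49; pred: 12+11-3=20
Step 3: prey: 49+24-39=34; pred: 20+19-6=33
Step 4: prey: 34+17-44=7; pred: 33+22-9=46
Step 5: prey: 7+3-12=0; pred: 46+6-13=39
Step 6: prey: 0+0-0=0; pred: 39+0-11=28
Step 7: prey: 0+0-0=0; pred: 28+0-8=20
Step 8: prey: 0+0-0=0; pred: 20+0-6=14
Step 9: prey: 0+0-0=0; pred: 14+0-4=10
Step 10: prey: 0+0-0=0; pred: 10+0-3=7
Max prey = 49 at step 2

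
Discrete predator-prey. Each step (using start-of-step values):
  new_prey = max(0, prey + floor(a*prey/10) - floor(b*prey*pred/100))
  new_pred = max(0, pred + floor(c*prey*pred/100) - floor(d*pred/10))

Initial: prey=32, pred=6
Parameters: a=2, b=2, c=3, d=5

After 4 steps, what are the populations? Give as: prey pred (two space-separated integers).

Answer: 30 30

Derivation:
Step 1: prey: 32+6-3=35; pred: 6+5-3=8
Step 2: prey: 35+7-5=37; pred: 8+8-4=12
Step 3: prey: 37+7-8=36; pred: 12+13-6=19
Step 4: prey: 36+7-13=30; pred: 19+20-9=30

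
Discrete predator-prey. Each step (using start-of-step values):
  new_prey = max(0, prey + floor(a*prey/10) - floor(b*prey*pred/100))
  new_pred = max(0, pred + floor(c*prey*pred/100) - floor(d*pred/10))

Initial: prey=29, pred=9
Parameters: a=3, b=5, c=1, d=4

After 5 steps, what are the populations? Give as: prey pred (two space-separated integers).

Step 1: prey: 29+8-13=24; pred: 9+2-3=8
Step 2: prey: 24+7-9=22; pred: 8+1-3=6
Step 3: prey: 22+6-6=22; pred: 6+1-2=5
Step 4: prey: 22+6-5=23; pred: 5+1-2=4
Step 5: prey: 23+6-4=25; pred: 4+0-1=3

Answer: 25 3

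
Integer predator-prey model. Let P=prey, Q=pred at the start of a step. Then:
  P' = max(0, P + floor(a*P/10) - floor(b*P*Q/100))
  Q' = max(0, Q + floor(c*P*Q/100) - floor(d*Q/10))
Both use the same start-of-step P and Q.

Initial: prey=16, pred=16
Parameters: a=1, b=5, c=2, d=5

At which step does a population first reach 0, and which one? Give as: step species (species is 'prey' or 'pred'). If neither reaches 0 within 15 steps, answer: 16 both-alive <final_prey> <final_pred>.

Step 1: prey: 16+1-12=5; pred: 16+5-8=13
Step 2: prey: 5+0-3=2; pred: 13+1-6=8
Step 3: prey: 2+0-0=2; pred: 8+0-4=4
Step 4: prey: 2+0-0=2; pred: 4+0-2=2
Step 5: prey: 2+0-0=2; pred: 2+0-1=1
Step 6: prey: 2+0-0=2; pred: 1+0-0=1
Steps 7-15: state stable at prey=2, pred=1 (no change)
No extinction within 15 steps

Answer: 16 both-alive 2 1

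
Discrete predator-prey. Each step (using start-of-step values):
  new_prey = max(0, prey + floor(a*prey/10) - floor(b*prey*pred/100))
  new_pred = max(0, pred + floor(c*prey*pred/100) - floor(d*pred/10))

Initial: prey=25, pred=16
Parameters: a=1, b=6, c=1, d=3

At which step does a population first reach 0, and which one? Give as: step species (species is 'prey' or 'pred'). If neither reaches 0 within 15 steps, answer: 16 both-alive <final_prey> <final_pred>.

Step 1: prey: 25+2-24=3; pred: 16+4-4=16
Step 2: prey: 3+0-2=1; pred: 16+0-4=12
Step 3: prey: 1+0-0=1; pred: 12+0-3=9
Step 4: prey: 1+0-0=1; pred: 9+0-2=7
Step 5: prey: 1+0-0=1; pred: 7+0-2=5
Step 6: prey: 1+0-0=1; pred: 5+0-1=4
Step 7: prey: 1+0-0=1; pred: 4+0-1=3
Step 8: prey: 1+0-0=1; pred: 3+0-0=3
Steps 9-15: state stable at prey=1, pred=3 (no change)
No extinction within 15 steps

Answer: 16 both-alive 1 3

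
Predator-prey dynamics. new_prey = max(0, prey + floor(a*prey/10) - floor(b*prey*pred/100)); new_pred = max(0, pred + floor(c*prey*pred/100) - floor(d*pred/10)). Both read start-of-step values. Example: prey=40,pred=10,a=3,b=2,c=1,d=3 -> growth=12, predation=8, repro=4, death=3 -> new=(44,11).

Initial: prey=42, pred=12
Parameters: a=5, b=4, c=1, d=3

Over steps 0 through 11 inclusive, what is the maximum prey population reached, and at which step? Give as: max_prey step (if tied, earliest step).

Answer: 43 1

Derivation:
Step 1: prey: 42+21-20=43; pred: 12+5-3=14
Step 2: prey: 43+21-24=40; pred: 14+6-4=16
Step 3: prey: 40+20-25=35; pred: 16+6-4=18
Step 4: prey: 35+17-25=27; pred: 18+6-5=19
Step 5: prey: 27+13-20=20; pred: 19+5-5=19
Step 6: prey: 20+10-15=15; pred: 19+3-5=17
Step 7: prey: 15+7-10=12; pred: 17+2-5=14
Step 8: prey: 12+6-6=12; pred: 14+1-4=11
Step 9: prey: 12+6-5=13; pred: 11+1-3=9
Step 10: prey: 13+6-4=15; pred: 9+1-2=8
Step 11: prey: 15+7-4=18; pred: 8+1-2=7
Max prey = 43 at step 1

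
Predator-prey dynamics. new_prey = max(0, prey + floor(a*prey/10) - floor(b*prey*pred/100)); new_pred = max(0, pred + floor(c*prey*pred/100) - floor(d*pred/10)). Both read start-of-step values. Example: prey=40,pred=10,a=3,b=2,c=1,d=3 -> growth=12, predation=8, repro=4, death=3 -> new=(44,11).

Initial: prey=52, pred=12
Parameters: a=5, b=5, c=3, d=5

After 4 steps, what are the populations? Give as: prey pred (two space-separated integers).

Step 1: prey: 52+26-31=47; pred: 12+18-6=24
Step 2: prey: 47+23-56=14; pred: 24+33-12=45
Step 3: prey: 14+7-31=0; pred: 45+18-22=41
Step 4: prey: 0+0-0=0; pred: 41+0-20=21

Answer: 0 21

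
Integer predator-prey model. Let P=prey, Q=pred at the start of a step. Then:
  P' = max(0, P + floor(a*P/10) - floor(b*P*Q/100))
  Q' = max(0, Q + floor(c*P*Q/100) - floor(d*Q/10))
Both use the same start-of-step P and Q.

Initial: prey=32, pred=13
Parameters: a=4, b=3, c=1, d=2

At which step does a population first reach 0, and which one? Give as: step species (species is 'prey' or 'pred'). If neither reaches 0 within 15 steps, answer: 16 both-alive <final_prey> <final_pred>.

Answer: 16 both-alive 15 9

Derivation:
Step 1: prey: 32+12-12=32; pred: 13+4-2=15
Step 2: prey: 32+12-14=30; pred: 15+4-3=16
Step 3: prey: 30+12-14=28; pred: 16+4-3=17
Step 4: prey: 28+11-14=25; pred: 17+4-3=18
Step 5: prey: 25+10-13=22; pred: 18+4-3=19
Step 6: prey: 22+8-12=18; pred: 19+4-3=20
Step 7: prey: 18+7-10=15; pred: 20+3-4=19
Step 8: prey: 15+6-8=13; pred: 19+2-3=18
Step 9: prey: 13+5-7=11; pred: 18+2-3=17
Step 10: prey: 11+4-5=10; pred: 17+1-3=15
Step 11: prey: 10+4-4=10; pred: 15+1-3=13
Step 12: prey: 10+4-3=11; pred: 13+1-2=12
Step 13: prey: 11+4-3=12; pred: 12+1-2=11
Step 14: prey: 12+4-3=13; pred: 11+1-2=10
Step 15: prey: 13+5-3=15; pred: 10+1-2=9
No extinction within 15 steps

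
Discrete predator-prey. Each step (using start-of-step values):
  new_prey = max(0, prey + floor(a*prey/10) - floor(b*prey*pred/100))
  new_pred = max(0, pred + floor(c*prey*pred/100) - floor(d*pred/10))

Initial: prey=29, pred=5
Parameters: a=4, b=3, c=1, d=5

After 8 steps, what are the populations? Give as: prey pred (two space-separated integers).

Step 1: prey: 29+11-4=36; pred: 5+1-2=4
Step 2: prey: 36+14-4=46; pred: 4+1-2=3
Step 3: prey: 46+18-4=60; pred: 3+1-1=3
Step 4: prey: 60+24-5=79; pred: 3+1-1=3
Step 5: prey: 79+31-7=103; pred: 3+2-1=4
Step 6: prey: 103+41-12=132; pred: 4+4-2=6
Step 7: prey: 132+52-23=161; pred: 6+7-3=10
Step 8: prey: 161+64-48=177; pred: 10+16-5=21

Answer: 177 21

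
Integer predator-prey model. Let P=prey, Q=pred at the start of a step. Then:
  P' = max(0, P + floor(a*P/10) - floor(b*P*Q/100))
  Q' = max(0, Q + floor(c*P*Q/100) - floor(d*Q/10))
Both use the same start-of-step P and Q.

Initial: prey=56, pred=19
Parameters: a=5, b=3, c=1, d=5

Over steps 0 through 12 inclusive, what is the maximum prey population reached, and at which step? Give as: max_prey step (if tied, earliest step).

Step 1: prey: 56+28-31=53; pred: 19+10-9=20
Step 2: prey: 53+26-31=48; pred: 20+10-10=20
Step 3: prey: 48+24-28=44; pred: 20+9-10=19
Step 4: prey: 44+22-25=41; pred: 19+8-9=18
Step 5: prey: 41+20-22=39; pred: 18+7-9=16
Step 6: prey: 39+19-18=40; pred: 16+6-8=14
Step 7: prey: 40+20-16=44; pred: 14+5-7=12
Step 8: prey: 44+22-15=51; pred: 12+5-6=11
Step 9: prey: 51+25-16=60; pred: 11+5-5=11
Step 10: prey: 60+30-19=71; pred: 11+6-5=12
Step 11: prey: 71+35-25=81; pred: 12+8-6=14
Step 12: prey: 81+40-34=87; pred: 14+11-7=18
Max prey = 87 at step 12

Answer: 87 12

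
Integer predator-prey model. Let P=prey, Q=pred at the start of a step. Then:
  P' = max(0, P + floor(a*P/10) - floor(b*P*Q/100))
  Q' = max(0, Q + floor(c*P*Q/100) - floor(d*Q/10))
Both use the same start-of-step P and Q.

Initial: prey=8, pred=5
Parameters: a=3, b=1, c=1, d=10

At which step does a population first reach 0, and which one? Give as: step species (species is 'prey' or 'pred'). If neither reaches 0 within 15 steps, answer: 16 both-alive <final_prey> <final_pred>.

Answer: 1 pred

Derivation:
Step 1: prey: 8+2-0=10; pred: 5+0-5=0
First extinction: pred at step 1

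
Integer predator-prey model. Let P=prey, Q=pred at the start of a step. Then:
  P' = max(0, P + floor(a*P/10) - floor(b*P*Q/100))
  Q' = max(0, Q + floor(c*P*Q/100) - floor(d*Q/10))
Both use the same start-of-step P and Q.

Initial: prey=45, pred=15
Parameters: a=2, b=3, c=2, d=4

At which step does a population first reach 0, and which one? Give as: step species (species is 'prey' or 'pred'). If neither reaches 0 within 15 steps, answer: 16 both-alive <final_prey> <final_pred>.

Step 1: prey: 45+9-20=34; pred: 15+13-6=22
Step 2: prey: 34+6-22=18; pred: 22+14-8=28
Step 3: prey: 18+3-15=6; pred: 28+10-11=27
Step 4: prey: 6+1-4=3; pred: 27+3-10=20
Step 5: prey: 3+0-1=2; pred: 20+1-8=13
Step 6: prey: 2+0-0=2; pred: 13+0-5=8
Step 7: prey: 2+0-0=2; pred: 8+0-3=5
Step 8: prey: 2+0-0=2; pred: 5+0-2=3
Step 9: prey: 2+0-0=2; pred: 3+0-1=2
Step 10: prey: 2+0-0=2; pred: 2+0-0=2
Steps 11-15: state stable at prey=2, pred=2 (no change)
No extinction within 15 steps

Answer: 16 both-alive 2 2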